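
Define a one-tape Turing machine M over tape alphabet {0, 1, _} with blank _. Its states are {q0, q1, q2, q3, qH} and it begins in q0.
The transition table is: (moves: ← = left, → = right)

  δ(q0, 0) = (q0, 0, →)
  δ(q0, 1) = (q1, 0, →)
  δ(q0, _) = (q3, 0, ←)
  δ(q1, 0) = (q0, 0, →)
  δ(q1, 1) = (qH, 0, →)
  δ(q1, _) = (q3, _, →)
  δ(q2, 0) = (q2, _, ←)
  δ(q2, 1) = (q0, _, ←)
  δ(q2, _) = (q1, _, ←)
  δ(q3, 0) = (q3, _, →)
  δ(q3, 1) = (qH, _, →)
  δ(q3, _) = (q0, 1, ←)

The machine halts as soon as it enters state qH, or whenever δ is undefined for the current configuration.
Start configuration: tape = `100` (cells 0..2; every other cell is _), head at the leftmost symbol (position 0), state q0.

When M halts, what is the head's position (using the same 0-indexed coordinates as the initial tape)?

7

state=q0 head=0 tape=[1]00_____   (q0,1)→(q1,0,→)
state=q1 head=1 tape=0[0]0_____   (q1,0)→(q0,0,→)
state=q0 head=2 tape=00[0]_____   (q0,0)→(q0,0,→)
state=q0 head=3 tape=000[_]____   (q0,_)→(q3,0,←)
state=q3 head=2 tape=00[0]0____   (q3,0)→(q3,_,→)
state=q3 head=3 tape=00_[0]____   (q3,0)→(q3,_,→)
state=q3 head=4 tape=00__[_]___   (q3,_)→(q0,1,←)
state=q0 head=3 tape=00_[_]1___   (q0,_)→(q3,0,←)
state=q3 head=2 tape=00[_]01___   (q3,_)→(q0,1,←)
state=q0 head=1 tape=0[0]101___   (q0,0)→(q0,0,→)
state=q0 head=2 tape=00[1]01___   (q0,1)→(q1,0,→)
state=q1 head=3 tape=000[0]1___   (q1,0)→(q0,0,→)
state=q0 head=4 tape=0000[1]___   (q0,1)→(q1,0,→)
state=q1 head=5 tape=00000[_]__   (q1,_)→(q3,_,→)
state=q3 head=6 tape=00000_[_]_   (q3,_)→(q0,1,←)
state=q0 head=5 tape=00000[_]1_   (q0,_)→(q3,0,←)
state=q3 head=4 tape=0000[0]01_   (q3,0)→(q3,_,→)
state=q3 head=5 tape=0000_[0]1_   (q3,0)→(q3,_,→)
state=q3 head=6 tape=0000__[1]_   (q3,1)→(qH,_,→)
state=qH head=7 tape=0000___[_]
At halt the head is at cell 7.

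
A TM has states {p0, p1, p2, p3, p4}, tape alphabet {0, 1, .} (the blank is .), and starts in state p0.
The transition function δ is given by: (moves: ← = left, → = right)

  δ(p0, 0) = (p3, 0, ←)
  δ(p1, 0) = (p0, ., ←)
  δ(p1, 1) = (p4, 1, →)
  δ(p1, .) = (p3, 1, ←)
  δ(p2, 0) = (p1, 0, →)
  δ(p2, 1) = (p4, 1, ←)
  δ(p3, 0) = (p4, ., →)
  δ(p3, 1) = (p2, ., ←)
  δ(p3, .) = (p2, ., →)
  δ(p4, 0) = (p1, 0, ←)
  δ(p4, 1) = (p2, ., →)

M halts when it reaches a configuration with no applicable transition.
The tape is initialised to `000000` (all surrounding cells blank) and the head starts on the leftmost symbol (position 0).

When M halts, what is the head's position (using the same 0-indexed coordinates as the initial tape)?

6

p0 | .[0]00000.   read 0 → write 0, move ←, go to p3
p3 | [.]000000.   read . → write ., move →, go to p2
p2 | .[0]00000.   read 0 → write 0, move →, go to p1
p1 | .0[0]0000.   read 0 → write ., move ←, go to p0
p0 | .[0].0000.   read 0 → write 0, move ←, go to p3
p3 | [.]0.0000.   read . → write ., move →, go to p2
p2 | .[0].0000.   read 0 → write 0, move →, go to p1
p1 | .0[.]0000.   read . → write 1, move ←, go to p3
p3 | .[0]10000.   read 0 → write ., move →, go to p4
p4 | ..[1]0000.   read 1 → write ., move →, go to p2
p2 | ...[0]000.   read 0 → write 0, move →, go to p1
p1 | ...0[0]00.   read 0 → write ., move ←, go to p0
p0 | ...[0].00.   read 0 → write 0, move ←, go to p3
p3 | ..[.]0.00.   read . → write ., move →, go to p2
p2 | ...[0].00.   read 0 → write 0, move →, go to p1
p1 | ...0[.]00.   read . → write 1, move ←, go to p3
p3 | ...[0]100.   read 0 → write ., move →, go to p4
p4 | ....[1]00.   read 1 → write ., move →, go to p2
p2 | .....[0]0.   read 0 → write 0, move →, go to p1
p1 | .....0[0].   read 0 → write ., move ←, go to p0
p0 | .....[0]..   read 0 → write 0, move ←, go to p3
p3 | ....[.]0..   read . → write ., move →, go to p2
p2 | .....[0]..   read 0 → write 0, move →, go to p1
p1 | .....0[.].   read . → write 1, move ←, go to p3
p3 | .....[0]1.   read 0 → write ., move →, go to p4
p4 | ......[1].   read 1 → write ., move →, go to p2
p2 | .......[.]
At halt the head is at cell 6.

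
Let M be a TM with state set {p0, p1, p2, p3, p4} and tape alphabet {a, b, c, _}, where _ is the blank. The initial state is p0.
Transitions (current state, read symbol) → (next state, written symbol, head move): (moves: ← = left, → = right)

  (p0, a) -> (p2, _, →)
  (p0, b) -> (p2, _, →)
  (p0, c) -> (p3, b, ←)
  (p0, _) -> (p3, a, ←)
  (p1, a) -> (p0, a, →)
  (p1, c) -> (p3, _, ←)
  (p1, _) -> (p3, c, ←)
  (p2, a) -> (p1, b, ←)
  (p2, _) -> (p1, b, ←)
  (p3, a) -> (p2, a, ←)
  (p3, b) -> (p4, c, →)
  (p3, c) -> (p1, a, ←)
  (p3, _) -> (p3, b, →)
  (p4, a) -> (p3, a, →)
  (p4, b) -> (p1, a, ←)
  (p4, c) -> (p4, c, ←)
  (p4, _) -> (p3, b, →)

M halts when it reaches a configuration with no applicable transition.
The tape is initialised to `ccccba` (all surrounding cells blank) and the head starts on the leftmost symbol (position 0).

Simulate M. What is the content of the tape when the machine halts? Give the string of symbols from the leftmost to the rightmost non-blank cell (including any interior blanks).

p0 | ___[c]cccba   read c → write b, move ←, go to p3
p3 | __[_]bcccba   read _ → write b, move →, go to p3
p3 | __b[b]cccba   read b → write c, move →, go to p4
p4 | __bc[c]ccba   read c → write c, move ←, go to p4
p4 | __b[c]cccba   read c → write c, move ←, go to p4
p4 | __[b]ccccba   read b → write a, move ←, go to p1
p1 | _[_]accccba   read _ → write c, move ←, go to p3
p3 | [_]caccccba   read _ → write b, move →, go to p3
p3 | b[c]accccba   read c → write a, move ←, go to p1
p1 | [b]aaccccba
The non-blank tape span at halt is baaccccba.

baaccccba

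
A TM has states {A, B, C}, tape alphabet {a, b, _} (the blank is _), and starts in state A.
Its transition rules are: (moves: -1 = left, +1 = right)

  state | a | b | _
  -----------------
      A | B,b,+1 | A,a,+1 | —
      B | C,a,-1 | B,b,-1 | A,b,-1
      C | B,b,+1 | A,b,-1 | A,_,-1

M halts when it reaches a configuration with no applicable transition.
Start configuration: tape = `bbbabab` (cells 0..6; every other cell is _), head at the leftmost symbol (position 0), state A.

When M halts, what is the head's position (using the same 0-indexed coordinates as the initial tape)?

state=A head=0 tape=__[b]bbabab   (A,b)→(A,a,+1)
state=A head=1 tape=__a[b]babab   (A,b)→(A,a,+1)
state=A head=2 tape=__aa[b]abab   (A,b)→(A,a,+1)
state=A head=3 tape=__aaa[a]bab   (A,a)→(B,b,+1)
state=B head=4 tape=__aaab[b]ab   (B,b)→(B,b,-1)
state=B head=3 tape=__aaa[b]bab   (B,b)→(B,b,-1)
state=B head=2 tape=__aa[a]bbab   (B,a)→(C,a,-1)
state=C head=1 tape=__a[a]abbab   (C,a)→(B,b,+1)
state=B head=2 tape=__ab[a]bbab   (B,a)→(C,a,-1)
state=C head=1 tape=__a[b]abbab   (C,b)→(A,b,-1)
state=A head=0 tape=__[a]babbab   (A,a)→(B,b,+1)
state=B head=1 tape=__b[b]abbab   (B,b)→(B,b,-1)
state=B head=0 tape=__[b]babbab   (B,b)→(B,b,-1)
state=B head=-1 tape=_[_]bbabbab   (B,_)→(A,b,-1)
state=A head=-2 tape=[_]bbbabbab
At halt the head is at cell -2.

-2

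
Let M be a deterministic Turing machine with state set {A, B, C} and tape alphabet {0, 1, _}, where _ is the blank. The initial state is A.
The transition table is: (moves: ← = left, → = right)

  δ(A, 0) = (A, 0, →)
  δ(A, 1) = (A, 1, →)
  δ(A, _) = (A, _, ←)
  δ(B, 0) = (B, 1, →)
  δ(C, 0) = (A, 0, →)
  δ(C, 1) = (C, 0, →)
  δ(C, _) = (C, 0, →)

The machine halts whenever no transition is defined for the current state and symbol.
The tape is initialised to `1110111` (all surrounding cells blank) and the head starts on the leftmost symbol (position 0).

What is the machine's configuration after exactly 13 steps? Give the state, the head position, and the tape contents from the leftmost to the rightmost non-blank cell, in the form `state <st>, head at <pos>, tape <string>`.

state A, head at 7, tape 1110111

A | [1]110111_   read 1 → write 1, move →, go to A
A | 1[1]10111_   read 1 → write 1, move →, go to A
A | 11[1]0111_   read 1 → write 1, move →, go to A
A | 111[0]111_   read 0 → write 0, move →, go to A
A | 1110[1]11_   read 1 → write 1, move →, go to A
A | 11101[1]1_   read 1 → write 1, move →, go to A
A | 111011[1]_   read 1 → write 1, move →, go to A
A | 1110111[_]   read _ → write _, move ←, go to A
A | 111011[1]_   read 1 → write 1, move →, go to A
A | 1110111[_]   read _ → write _, move ←, go to A
A | 111011[1]_   read 1 → write 1, move →, go to A
A | 1110111[_]   read _ → write _, move ←, go to A
A | 111011[1]_   read 1 → write 1, move →, go to A
A | 1110111[_]
After 13 steps: state A, head at 7, tape 1110111.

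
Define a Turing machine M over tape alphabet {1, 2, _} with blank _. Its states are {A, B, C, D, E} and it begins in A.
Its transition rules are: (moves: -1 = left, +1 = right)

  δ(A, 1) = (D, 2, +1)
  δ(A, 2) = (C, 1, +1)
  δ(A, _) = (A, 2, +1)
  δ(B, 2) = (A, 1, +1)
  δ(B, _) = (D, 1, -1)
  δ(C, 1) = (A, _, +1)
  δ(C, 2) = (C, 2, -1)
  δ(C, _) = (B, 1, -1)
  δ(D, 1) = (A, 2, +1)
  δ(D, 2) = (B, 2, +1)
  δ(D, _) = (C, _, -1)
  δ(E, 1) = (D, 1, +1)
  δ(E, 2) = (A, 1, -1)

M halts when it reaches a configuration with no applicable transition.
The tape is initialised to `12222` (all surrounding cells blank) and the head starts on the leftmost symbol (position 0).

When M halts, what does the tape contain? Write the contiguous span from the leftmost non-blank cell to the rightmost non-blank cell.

state=A head=0 tape=[1]2222_   (A,1)→(D,2,+1)
state=D head=1 tape=2[2]222_   (D,2)→(B,2,+1)
state=B head=2 tape=22[2]22_   (B,2)→(A,1,+1)
state=A head=3 tape=221[2]2_   (A,2)→(C,1,+1)
state=C head=4 tape=2211[2]_   (C,2)→(C,2,-1)
state=C head=3 tape=221[1]2_   (C,1)→(A,_,+1)
state=A head=4 tape=221_[2]_   (A,2)→(C,1,+1)
state=C head=5 tape=221_1[_]   (C,_)→(B,1,-1)
state=B head=4 tape=221_[1]1
The non-blank tape span at halt is 221_11.

221_11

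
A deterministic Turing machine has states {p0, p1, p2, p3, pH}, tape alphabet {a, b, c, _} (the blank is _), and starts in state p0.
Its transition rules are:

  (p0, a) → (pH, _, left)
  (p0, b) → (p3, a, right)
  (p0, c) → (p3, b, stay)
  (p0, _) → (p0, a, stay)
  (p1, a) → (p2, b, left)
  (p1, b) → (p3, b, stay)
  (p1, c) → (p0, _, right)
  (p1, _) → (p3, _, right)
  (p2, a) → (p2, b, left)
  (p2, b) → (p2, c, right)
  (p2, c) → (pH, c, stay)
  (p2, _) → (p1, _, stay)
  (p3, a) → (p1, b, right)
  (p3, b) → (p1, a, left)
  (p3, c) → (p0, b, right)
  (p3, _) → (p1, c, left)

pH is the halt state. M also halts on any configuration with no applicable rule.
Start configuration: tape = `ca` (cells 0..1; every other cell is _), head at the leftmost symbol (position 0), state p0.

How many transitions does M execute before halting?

p0 | _[c]a___   read c → write b, move stay, go to p3
p3 | _[b]a___   read b → write a, move left, go to p1
p1 | [_]aa___   read _ → write _, move right, go to p3
p3 | _[a]a___   read a → write b, move right, go to p1
p1 | _b[a]___   read a → write b, move left, go to p2
p2 | _[b]b___   read b → write c, move right, go to p2
p2 | _c[b]___   read b → write c, move right, go to p2
p2 | _cc[_]__   read _ → write _, move stay, go to p1
p1 | _cc[_]__   read _ → write _, move right, go to p3
p3 | _cc_[_]_   read _ → write c, move left, go to p1
p1 | _cc[_]c_   read _ → write _, move right, go to p3
p3 | _cc_[c]_   read c → write b, move right, go to p0
p0 | _cc_b[_]   read _ → write a, move stay, go to p0
p0 | _cc_b[a]   read a → write _, move left, go to pH
pH | _cc_[b]_
M halts after 14 transitions.

14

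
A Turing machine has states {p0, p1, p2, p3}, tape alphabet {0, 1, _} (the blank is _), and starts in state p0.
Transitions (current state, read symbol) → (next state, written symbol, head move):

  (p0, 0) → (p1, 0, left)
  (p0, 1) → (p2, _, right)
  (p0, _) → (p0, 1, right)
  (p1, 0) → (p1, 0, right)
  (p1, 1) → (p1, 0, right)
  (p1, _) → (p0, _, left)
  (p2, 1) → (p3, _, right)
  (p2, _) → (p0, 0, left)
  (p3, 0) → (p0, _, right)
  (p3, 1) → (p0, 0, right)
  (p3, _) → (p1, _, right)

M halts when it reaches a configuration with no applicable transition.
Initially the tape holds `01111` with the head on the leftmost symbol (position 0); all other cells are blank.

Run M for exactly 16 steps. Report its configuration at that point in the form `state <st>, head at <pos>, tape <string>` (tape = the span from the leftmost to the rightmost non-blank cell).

state p0, head at 4, tape 1000000

state=p0 head=0 tape=__[0]1111_   (p0,0)→(p1,0,left)
state=p1 head=-1 tape=_[_]01111_   (p1,_)→(p0,_,left)
state=p0 head=-2 tape=[_]_01111_   (p0,_)→(p0,1,right)
state=p0 head=-1 tape=1[_]01111_   (p0,_)→(p0,1,right)
state=p0 head=0 tape=11[0]1111_   (p0,0)→(p1,0,left)
state=p1 head=-1 tape=1[1]01111_   (p1,1)→(p1,0,right)
state=p1 head=0 tape=10[0]1111_   (p1,0)→(p1,0,right)
state=p1 head=1 tape=100[1]111_   (p1,1)→(p1,0,right)
state=p1 head=2 tape=1000[1]11_   (p1,1)→(p1,0,right)
state=p1 head=3 tape=10000[1]1_   (p1,1)→(p1,0,right)
state=p1 head=4 tape=100000[1]_   (p1,1)→(p1,0,right)
state=p1 head=5 tape=1000000[_]   (p1,_)→(p0,_,left)
state=p0 head=4 tape=100000[0]_   (p0,0)→(p1,0,left)
state=p1 head=3 tape=10000[0]0_   (p1,0)→(p1,0,right)
state=p1 head=4 tape=100000[0]_   (p1,0)→(p1,0,right)
state=p1 head=5 tape=1000000[_]   (p1,_)→(p0,_,left)
state=p0 head=4 tape=100000[0]_
After 16 steps: state p0, head at 4, tape 1000000.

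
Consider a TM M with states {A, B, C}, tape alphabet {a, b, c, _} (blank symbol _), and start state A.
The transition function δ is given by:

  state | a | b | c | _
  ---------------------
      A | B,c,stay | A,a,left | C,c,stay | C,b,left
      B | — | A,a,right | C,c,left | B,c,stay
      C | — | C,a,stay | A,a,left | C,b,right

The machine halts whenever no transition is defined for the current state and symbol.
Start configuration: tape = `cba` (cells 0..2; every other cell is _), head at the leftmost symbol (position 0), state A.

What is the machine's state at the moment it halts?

state=A head=0 tape=__[c]ba   (A,c)→(C,c,stay)
state=C head=0 tape=__[c]ba   (C,c)→(A,a,left)
state=A head=-1 tape=_[_]aba   (A,_)→(C,b,left)
state=C head=-2 tape=[_]baba   (C,_)→(C,b,right)
state=C head=-1 tape=b[b]aba   (C,b)→(C,a,stay)
state=C head=-1 tape=b[a]aba
No transition is defined for (C, a); M halts in state C.

C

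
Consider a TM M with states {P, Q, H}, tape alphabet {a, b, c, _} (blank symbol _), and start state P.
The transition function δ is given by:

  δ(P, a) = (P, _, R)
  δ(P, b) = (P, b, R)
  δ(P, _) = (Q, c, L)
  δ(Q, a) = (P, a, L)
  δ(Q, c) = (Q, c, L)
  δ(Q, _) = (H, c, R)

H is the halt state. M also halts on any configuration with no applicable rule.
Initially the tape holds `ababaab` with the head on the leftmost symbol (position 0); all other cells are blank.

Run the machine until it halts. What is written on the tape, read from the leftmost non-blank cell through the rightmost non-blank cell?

b_b__bc

state=P head=0 tape=[a]babaab_   (P,a)→(P,_,R)
state=P head=1 tape=_[b]abaab_   (P,b)→(P,b,R)
state=P head=2 tape=_b[a]baab_   (P,a)→(P,_,R)
state=P head=3 tape=_b_[b]aab_   (P,b)→(P,b,R)
state=P head=4 tape=_b_b[a]ab_   (P,a)→(P,_,R)
state=P head=5 tape=_b_b_[a]b_   (P,a)→(P,_,R)
state=P head=6 tape=_b_b__[b]_   (P,b)→(P,b,R)
state=P head=7 tape=_b_b__b[_]   (P,_)→(Q,c,L)
state=Q head=6 tape=_b_b__[b]c
The non-blank tape span at halt is b_b__bc.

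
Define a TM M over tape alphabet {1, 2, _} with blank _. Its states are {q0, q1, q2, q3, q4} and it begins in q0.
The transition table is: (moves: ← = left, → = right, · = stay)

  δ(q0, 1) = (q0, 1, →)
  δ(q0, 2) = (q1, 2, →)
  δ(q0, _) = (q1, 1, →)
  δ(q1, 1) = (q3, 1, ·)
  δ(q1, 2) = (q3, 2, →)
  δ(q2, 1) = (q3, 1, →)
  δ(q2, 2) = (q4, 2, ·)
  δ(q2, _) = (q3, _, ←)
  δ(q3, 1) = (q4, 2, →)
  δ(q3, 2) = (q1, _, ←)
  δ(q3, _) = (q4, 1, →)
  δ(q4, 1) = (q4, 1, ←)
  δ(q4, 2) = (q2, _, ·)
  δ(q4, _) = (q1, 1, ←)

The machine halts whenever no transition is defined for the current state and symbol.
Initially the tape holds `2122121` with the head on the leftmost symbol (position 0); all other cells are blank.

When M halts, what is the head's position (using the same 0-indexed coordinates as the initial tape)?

-1

q0 | _[2]122121   read 2 → write 2, move →, go to q1
q1 | _2[1]22121   read 1 → write 1, move ·, go to q3
q3 | _2[1]22121   read 1 → write 2, move →, go to q4
q4 | _22[2]2121   read 2 → write _, move ·, go to q2
q2 | _22[_]2121   read _ → write _, move ←, go to q3
q3 | _2[2]_2121   read 2 → write _, move ←, go to q1
q1 | _[2]__2121   read 2 → write 2, move →, go to q3
q3 | _2[_]_2121   read _ → write 1, move →, go to q4
q4 | _21[_]2121   read _ → write 1, move ←, go to q1
q1 | _2[1]12121   read 1 → write 1, move ·, go to q3
q3 | _2[1]12121   read 1 → write 2, move →, go to q4
q4 | _22[1]2121   read 1 → write 1, move ←, go to q4
q4 | _2[2]12121   read 2 → write _, move ·, go to q2
q2 | _2[_]12121   read _ → write _, move ←, go to q3
q3 | _[2]_12121   read 2 → write _, move ←, go to q1
q1 | [_]__12121
At halt the head is at cell -1.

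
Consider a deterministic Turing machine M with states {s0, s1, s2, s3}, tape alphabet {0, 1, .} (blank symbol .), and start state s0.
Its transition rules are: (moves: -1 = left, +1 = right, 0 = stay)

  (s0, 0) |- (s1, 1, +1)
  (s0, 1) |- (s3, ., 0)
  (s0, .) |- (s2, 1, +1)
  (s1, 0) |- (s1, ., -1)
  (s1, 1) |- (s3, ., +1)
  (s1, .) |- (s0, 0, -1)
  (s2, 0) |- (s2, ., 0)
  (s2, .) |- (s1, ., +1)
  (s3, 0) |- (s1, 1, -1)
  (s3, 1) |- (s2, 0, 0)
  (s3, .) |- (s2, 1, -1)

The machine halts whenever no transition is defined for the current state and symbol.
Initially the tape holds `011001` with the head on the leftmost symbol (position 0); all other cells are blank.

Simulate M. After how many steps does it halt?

s0 | [0]11001   read 0 → write 1, move +1, go to s1
s1 | 1[1]1001   read 1 → write ., move +1, go to s3
s3 | 1.[1]001   read 1 → write 0, move 0, go to s2
s2 | 1.[0]001   read 0 → write ., move 0, go to s2
s2 | 1.[.]001   read . → write ., move +1, go to s1
s1 | 1..[0]01   read 0 → write ., move -1, go to s1
s1 | 1.[.].01   read . → write 0, move -1, go to s0
s0 | 1[.]0.01   read . → write 1, move +1, go to s2
s2 | 11[0].01   read 0 → write ., move 0, go to s2
s2 | 11[.].01   read . → write ., move +1, go to s1
s1 | 11.[.]01   read . → write 0, move -1, go to s0
s0 | 11[.]001   read . → write 1, move +1, go to s2
s2 | 111[0]01   read 0 → write ., move 0, go to s2
s2 | 111[.]01   read . → write ., move +1, go to s1
s1 | 111.[0]1   read 0 → write ., move -1, go to s1
s1 | 111[.].1   read . → write 0, move -1, go to s0
s0 | 11[1]0.1   read 1 → write ., move 0, go to s3
s3 | 11[.]0.1   read . → write 1, move -1, go to s2
s2 | 1[1]10.1
M halts after 18 transitions.

18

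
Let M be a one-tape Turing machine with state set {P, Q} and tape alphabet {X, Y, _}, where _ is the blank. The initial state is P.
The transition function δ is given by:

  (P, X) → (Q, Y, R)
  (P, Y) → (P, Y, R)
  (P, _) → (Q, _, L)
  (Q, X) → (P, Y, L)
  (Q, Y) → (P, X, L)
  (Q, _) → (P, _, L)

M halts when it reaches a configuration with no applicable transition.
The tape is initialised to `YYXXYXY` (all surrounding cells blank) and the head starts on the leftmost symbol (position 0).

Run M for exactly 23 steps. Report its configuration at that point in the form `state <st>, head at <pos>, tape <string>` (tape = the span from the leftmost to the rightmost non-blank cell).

state=P head=0 tape=[Y]YXXYXY_   (P,Y)→(P,Y,R)
state=P head=1 tape=Y[Y]XXYXY_   (P,Y)→(P,Y,R)
state=P head=2 tape=YY[X]XYXY_   (P,X)→(Q,Y,R)
state=Q head=3 tape=YYY[X]YXY_   (Q,X)→(P,Y,L)
state=P head=2 tape=YY[Y]YYXY_   (P,Y)→(P,Y,R)
state=P head=3 tape=YYY[Y]YXY_   (P,Y)→(P,Y,R)
state=P head=4 tape=YYYY[Y]XY_   (P,Y)→(P,Y,R)
state=P head=5 tape=YYYYY[X]Y_   (P,X)→(Q,Y,R)
state=Q head=6 tape=YYYYYY[Y]_   (Q,Y)→(P,X,L)
state=P head=5 tape=YYYYY[Y]X_   (P,Y)→(P,Y,R)
state=P head=6 tape=YYYYYY[X]_   (P,X)→(Q,Y,R)
state=Q head=7 tape=YYYYYYY[_]   (Q,_)→(P,_,L)
state=P head=6 tape=YYYYYY[Y]_   (P,Y)→(P,Y,R)
state=P head=7 tape=YYYYYYY[_]   (P,_)→(Q,_,L)
state=Q head=6 tape=YYYYYY[Y]_   (Q,Y)→(P,X,L)
state=P head=5 tape=YYYYY[Y]X_   (P,Y)→(P,Y,R)
state=P head=6 tape=YYYYYY[X]_   (P,X)→(Q,Y,R)
state=Q head=7 tape=YYYYYYY[_]   (Q,_)→(P,_,L)
state=P head=6 tape=YYYYYY[Y]_   (P,Y)→(P,Y,R)
state=P head=7 tape=YYYYYYY[_]   (P,_)→(Q,_,L)
state=Q head=6 tape=YYYYYY[Y]_   (Q,Y)→(P,X,L)
state=P head=5 tape=YYYYY[Y]X_   (P,Y)→(P,Y,R)
state=P head=6 tape=YYYYYY[X]_   (P,X)→(Q,Y,R)
state=Q head=7 tape=YYYYYYY[_]
After 23 steps: state Q, head at 7, tape YYYYYYY.

state Q, head at 7, tape YYYYYYY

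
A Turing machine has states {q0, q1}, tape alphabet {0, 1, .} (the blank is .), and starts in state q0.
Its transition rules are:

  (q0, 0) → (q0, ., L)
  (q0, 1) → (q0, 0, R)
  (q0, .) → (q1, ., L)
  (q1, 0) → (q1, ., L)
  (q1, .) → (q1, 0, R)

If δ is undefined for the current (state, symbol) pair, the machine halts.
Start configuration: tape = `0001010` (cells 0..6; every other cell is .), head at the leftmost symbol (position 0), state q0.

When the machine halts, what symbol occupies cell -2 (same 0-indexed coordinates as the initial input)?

0

q0 | ....[0]001010   read 0 → write ., move L, go to q0
q0 | ...[.].001010   read . → write ., move L, go to q1
q1 | ..[.]..001010   read . → write 0, move R, go to q1
q1 | ..0[.].001010   read . → write 0, move R, go to q1
q1 | ..00[.]001010   read . → write 0, move R, go to q1
q1 | ..000[0]01010   read 0 → write ., move L, go to q1
q1 | ..00[0].01010   read 0 → write ., move L, go to q1
q1 | ..0[0]..01010   read 0 → write ., move L, go to q1
q1 | ..[0]...01010   read 0 → write ., move L, go to q1
q1 | .[.]....01010   read . → write 0, move R, go to q1
q1 | .0[.]...01010   read . → write 0, move R, go to q1
q1 | .00[.]..01010   read . → write 0, move R, go to q1
q1 | .000[.].01010   read . → write 0, move R, go to q1
q1 | .0000[.]01010   read . → write 0, move R, go to q1
q1 | .00000[0]1010   read 0 → write ., move L, go to q1
q1 | .0000[0].1010   read 0 → write ., move L, go to q1
q1 | .000[0]..1010   read 0 → write ., move L, go to q1
q1 | .00[0]...1010   read 0 → write ., move L, go to q1
q1 | .0[0]....1010   read 0 → write ., move L, go to q1
q1 | .[0].....1010   read 0 → write ., move L, go to q1
q1 | [.]......1010   read . → write 0, move R, go to q1
q1 | 0[.].....1010   read . → write 0, move R, go to q1
q1 | 00[.]....1010   read . → write 0, move R, go to q1
q1 | 000[.]...1010   read . → write 0, move R, go to q1
q1 | 0000[.]..1010   read . → write 0, move R, go to q1
q1 | 00000[.].1010   read . → write 0, move R, go to q1
q1 | 000000[.]1010   read . → write 0, move R, go to q1
q1 | 0000000[1]010
Cell -2 holds 0 when M halts.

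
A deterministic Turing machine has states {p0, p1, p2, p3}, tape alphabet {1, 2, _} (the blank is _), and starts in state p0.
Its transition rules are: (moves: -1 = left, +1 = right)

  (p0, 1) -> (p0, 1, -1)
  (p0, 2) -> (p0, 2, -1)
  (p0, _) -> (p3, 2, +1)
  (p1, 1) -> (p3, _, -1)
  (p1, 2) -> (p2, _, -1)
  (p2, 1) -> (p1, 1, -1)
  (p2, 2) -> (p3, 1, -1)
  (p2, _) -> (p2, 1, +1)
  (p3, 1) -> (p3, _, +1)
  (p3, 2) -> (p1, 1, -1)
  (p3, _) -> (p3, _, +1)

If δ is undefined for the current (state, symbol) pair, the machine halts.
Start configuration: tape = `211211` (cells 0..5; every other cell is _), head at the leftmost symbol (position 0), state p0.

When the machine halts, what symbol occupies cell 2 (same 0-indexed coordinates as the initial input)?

_

state=p0 head=0 tape=__[2]11211   (p0,2)→(p0,2,-1)
state=p0 head=-1 tape=_[_]211211   (p0,_)→(p3,2,+1)
state=p3 head=0 tape=_2[2]11211   (p3,2)→(p1,1,-1)
state=p1 head=-1 tape=_[2]111211   (p1,2)→(p2,_,-1)
state=p2 head=-2 tape=[_]_111211   (p2,_)→(p2,1,+1)
state=p2 head=-1 tape=1[_]111211   (p2,_)→(p2,1,+1)
state=p2 head=0 tape=11[1]11211   (p2,1)→(p1,1,-1)
state=p1 head=-1 tape=1[1]111211   (p1,1)→(p3,_,-1)
state=p3 head=-2 tape=[1]_111211   (p3,1)→(p3,_,+1)
state=p3 head=-1 tape=_[_]111211   (p3,_)→(p3,_,+1)
state=p3 head=0 tape=__[1]11211   (p3,1)→(p3,_,+1)
state=p3 head=1 tape=___[1]1211   (p3,1)→(p3,_,+1)
state=p3 head=2 tape=____[1]211   (p3,1)→(p3,_,+1)
state=p3 head=3 tape=_____[2]11   (p3,2)→(p1,1,-1)
state=p1 head=2 tape=____[_]111
Cell 2 holds _ when M halts.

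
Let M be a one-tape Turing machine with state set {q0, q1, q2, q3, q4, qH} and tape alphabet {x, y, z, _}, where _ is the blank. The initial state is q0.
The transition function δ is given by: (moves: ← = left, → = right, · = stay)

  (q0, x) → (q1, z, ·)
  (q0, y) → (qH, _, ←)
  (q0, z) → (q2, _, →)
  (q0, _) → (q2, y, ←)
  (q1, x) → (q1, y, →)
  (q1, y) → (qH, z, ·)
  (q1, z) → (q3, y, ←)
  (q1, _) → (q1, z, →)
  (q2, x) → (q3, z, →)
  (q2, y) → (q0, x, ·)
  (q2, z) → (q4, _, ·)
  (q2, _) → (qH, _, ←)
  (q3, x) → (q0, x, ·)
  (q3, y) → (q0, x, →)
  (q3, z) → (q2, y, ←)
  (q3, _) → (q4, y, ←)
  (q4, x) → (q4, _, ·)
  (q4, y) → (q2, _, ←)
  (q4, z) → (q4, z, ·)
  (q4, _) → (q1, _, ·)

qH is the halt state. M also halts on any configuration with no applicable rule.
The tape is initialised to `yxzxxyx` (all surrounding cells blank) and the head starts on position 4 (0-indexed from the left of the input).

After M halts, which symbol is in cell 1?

state=q0 head=4 tape=yxzx[x]yx   (q0,x)→(q1,z,·)
state=q1 head=4 tape=yxzx[z]yx   (q1,z)→(q3,y,←)
state=q3 head=3 tape=yxz[x]yyx   (q3,x)→(q0,x,·)
state=q0 head=3 tape=yxz[x]yyx   (q0,x)→(q1,z,·)
state=q1 head=3 tape=yxz[z]yyx   (q1,z)→(q3,y,←)
state=q3 head=2 tape=yx[z]yyyx   (q3,z)→(q2,y,←)
state=q2 head=1 tape=y[x]yyyyx   (q2,x)→(q3,z,→)
state=q3 head=2 tape=yz[y]yyyx   (q3,y)→(q0,x,→)
state=q0 head=3 tape=yzx[y]yyx   (q0,y)→(qH,_,←)
state=qH head=2 tape=yz[x]_yyx
Cell 1 holds z when M halts.

z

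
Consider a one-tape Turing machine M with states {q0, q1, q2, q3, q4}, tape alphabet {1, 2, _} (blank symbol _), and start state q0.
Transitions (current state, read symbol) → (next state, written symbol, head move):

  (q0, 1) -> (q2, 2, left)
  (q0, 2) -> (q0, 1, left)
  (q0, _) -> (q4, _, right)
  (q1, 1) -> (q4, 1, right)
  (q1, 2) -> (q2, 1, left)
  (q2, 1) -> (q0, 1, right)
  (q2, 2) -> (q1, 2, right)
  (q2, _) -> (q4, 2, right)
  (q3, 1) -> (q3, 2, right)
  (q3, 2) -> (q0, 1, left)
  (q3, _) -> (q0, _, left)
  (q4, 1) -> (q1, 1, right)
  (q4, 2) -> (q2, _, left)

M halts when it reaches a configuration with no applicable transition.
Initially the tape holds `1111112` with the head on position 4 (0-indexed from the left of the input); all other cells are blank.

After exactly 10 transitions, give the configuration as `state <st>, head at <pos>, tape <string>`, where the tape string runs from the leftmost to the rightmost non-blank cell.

state q2, head at 0, tape 1211112

state=q0 head=4 tape=1111[1]12   (q0,1)→(q2,2,left)
state=q2 head=3 tape=111[1]212   (q2,1)→(q0,1,right)
state=q0 head=4 tape=1111[2]12   (q0,2)→(q0,1,left)
state=q0 head=3 tape=111[1]112   (q0,1)→(q2,2,left)
state=q2 head=2 tape=11[1]2112   (q2,1)→(q0,1,right)
state=q0 head=3 tape=111[2]112   (q0,2)→(q0,1,left)
state=q0 head=2 tape=11[1]1112   (q0,1)→(q2,2,left)
state=q2 head=1 tape=1[1]21112   (q2,1)→(q0,1,right)
state=q0 head=2 tape=11[2]1112   (q0,2)→(q0,1,left)
state=q0 head=1 tape=1[1]11112   (q0,1)→(q2,2,left)
state=q2 head=0 tape=[1]211112
After 10 steps: state q2, head at 0, tape 1211112.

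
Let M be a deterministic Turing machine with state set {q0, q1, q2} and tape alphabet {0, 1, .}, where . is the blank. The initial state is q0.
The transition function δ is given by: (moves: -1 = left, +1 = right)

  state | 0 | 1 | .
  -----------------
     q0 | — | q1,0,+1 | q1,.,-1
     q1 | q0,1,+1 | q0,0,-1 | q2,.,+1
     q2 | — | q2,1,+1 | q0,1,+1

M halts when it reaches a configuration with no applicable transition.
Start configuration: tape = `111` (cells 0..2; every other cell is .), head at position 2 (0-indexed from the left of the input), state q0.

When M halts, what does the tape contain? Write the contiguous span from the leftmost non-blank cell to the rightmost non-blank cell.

q0 | 11[1]...   read 1 → write 0, move +1, go to q1
q1 | 110[.]..   read . → write ., move +1, go to q2
q2 | 110.[.].   read . → write 1, move +1, go to q0
q0 | 110.1[.]   read . → write ., move -1, go to q1
q1 | 110.[1].   read 1 → write 0, move -1, go to q0
q0 | 110[.]0.   read . → write ., move -1, go to q1
q1 | 11[0].0.   read 0 → write 1, move +1, go to q0
q0 | 111[.]0.   read . → write ., move -1, go to q1
q1 | 11[1].0.   read 1 → write 0, move -1, go to q0
q0 | 1[1]0.0.   read 1 → write 0, move +1, go to q1
q1 | 10[0].0.   read 0 → write 1, move +1, go to q0
q0 | 101[.]0.   read . → write ., move -1, go to q1
q1 | 10[1].0.   read 1 → write 0, move -1, go to q0
q0 | 1[0]0.0.
The non-blank tape span at halt is 100.0.

100.0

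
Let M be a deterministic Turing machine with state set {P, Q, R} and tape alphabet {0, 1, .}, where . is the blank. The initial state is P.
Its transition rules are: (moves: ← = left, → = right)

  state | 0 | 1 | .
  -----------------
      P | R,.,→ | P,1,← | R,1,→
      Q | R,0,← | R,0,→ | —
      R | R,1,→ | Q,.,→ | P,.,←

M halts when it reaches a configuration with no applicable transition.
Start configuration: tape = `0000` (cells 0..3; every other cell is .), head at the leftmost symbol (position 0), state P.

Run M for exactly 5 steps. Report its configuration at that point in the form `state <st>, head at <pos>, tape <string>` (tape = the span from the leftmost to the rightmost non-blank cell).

state=P head=0 tape=[0]000.   (P,0)→(R,.,→)
state=R head=1 tape=.[0]00.   (R,0)→(R,1,→)
state=R head=2 tape=.1[0]0.   (R,0)→(R,1,→)
state=R head=3 tape=.11[0].   (R,0)→(R,1,→)
state=R head=4 tape=.111[.]   (R,.)→(P,.,←)
state=P head=3 tape=.11[1].
After 5 steps: state P, head at 3, tape 111.

state P, head at 3, tape 111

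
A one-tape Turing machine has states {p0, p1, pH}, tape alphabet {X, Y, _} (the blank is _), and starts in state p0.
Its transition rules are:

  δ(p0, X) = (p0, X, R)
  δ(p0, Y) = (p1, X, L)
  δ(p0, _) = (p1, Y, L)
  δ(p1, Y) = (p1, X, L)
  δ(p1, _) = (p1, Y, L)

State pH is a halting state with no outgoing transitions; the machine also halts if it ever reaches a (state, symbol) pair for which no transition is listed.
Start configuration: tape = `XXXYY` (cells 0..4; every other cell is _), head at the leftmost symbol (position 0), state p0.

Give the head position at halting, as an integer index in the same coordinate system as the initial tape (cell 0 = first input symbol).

p0 | [X]XXYY   read X → write X, move R, go to p0
p0 | X[X]XYY   read X → write X, move R, go to p0
p0 | XX[X]YY   read X → write X, move R, go to p0
p0 | XXX[Y]Y   read Y → write X, move L, go to p1
p1 | XX[X]XY
At halt the head is at cell 2.

2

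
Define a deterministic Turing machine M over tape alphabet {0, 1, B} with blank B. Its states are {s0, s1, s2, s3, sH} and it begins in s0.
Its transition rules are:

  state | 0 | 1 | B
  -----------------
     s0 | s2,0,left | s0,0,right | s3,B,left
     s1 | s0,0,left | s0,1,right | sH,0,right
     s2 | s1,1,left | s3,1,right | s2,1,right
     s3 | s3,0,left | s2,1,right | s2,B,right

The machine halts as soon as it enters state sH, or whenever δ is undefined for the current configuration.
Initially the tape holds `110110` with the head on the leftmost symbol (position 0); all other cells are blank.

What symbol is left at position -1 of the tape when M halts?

s0 | BB[1]10110   read 1 → write 0, move right, go to s0
s0 | BB0[1]0110   read 1 → write 0, move right, go to s0
s0 | BB00[0]110   read 0 → write 0, move left, go to s2
s2 | BB0[0]0110   read 0 → write 1, move left, go to s1
s1 | BB[0]10110   read 0 → write 0, move left, go to s0
s0 | B[B]010110   read B → write B, move left, go to s3
s3 | [B]B010110   read B → write B, move right, go to s2
s2 | B[B]010110   read B → write 1, move right, go to s2
s2 | B1[0]10110   read 0 → write 1, move left, go to s1
s1 | B[1]110110   read 1 → write 1, move right, go to s0
s0 | B1[1]10110   read 1 → write 0, move right, go to s0
s0 | B10[1]0110   read 1 → write 0, move right, go to s0
s0 | B100[0]110   read 0 → write 0, move left, go to s2
s2 | B10[0]0110   read 0 → write 1, move left, go to s1
s1 | B1[0]10110   read 0 → write 0, move left, go to s0
s0 | B[1]010110   read 1 → write 0, move right, go to s0
s0 | B0[0]10110   read 0 → write 0, move left, go to s2
s2 | B[0]010110   read 0 → write 1, move left, go to s1
s1 | [B]1010110   read B → write 0, move right, go to sH
sH | 0[1]010110
Cell -1 holds 1 when M halts.

1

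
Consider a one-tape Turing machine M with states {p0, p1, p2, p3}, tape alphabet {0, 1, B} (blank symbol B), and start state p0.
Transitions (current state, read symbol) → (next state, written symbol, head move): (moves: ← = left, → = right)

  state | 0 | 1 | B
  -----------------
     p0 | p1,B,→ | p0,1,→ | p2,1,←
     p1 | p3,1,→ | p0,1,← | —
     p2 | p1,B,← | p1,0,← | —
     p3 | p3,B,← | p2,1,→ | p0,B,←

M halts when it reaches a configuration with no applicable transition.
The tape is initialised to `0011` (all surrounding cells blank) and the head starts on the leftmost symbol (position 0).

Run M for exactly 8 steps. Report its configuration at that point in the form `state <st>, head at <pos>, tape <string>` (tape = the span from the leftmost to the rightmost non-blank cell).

state p1, head at 4, tape 11

state=p0 head=0 tape=[0]011B   (p0,0)→(p1,B,→)
state=p1 head=1 tape=B[0]11B   (p1,0)→(p3,1,→)
state=p3 head=2 tape=B1[1]1B   (p3,1)→(p2,1,→)
state=p2 head=3 tape=B11[1]B   (p2,1)→(p1,0,←)
state=p1 head=2 tape=B1[1]0B   (p1,1)→(p0,1,←)
state=p0 head=1 tape=B[1]10B   (p0,1)→(p0,1,→)
state=p0 head=2 tape=B1[1]0B   (p0,1)→(p0,1,→)
state=p0 head=3 tape=B11[0]B   (p0,0)→(p1,B,→)
state=p1 head=4 tape=B11B[B]
After 8 steps: state p1, head at 4, tape 11.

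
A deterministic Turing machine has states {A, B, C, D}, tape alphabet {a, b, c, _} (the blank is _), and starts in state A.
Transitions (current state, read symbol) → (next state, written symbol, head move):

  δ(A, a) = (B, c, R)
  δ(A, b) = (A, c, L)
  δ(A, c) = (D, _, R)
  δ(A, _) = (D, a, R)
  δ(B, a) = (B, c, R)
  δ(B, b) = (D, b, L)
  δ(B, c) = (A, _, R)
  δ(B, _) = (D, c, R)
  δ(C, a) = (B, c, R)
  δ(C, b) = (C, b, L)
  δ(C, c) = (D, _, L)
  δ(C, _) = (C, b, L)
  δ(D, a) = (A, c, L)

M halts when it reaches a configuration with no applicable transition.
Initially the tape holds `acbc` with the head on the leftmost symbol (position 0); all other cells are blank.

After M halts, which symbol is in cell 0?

c

A | [a]cbc   read a → write c, move R, go to B
B | c[c]bc   read c → write _, move R, go to A
A | c_[b]c   read b → write c, move L, go to A
A | c[_]cc   read _ → write a, move R, go to D
D | ca[c]c
Cell 0 holds c when M halts.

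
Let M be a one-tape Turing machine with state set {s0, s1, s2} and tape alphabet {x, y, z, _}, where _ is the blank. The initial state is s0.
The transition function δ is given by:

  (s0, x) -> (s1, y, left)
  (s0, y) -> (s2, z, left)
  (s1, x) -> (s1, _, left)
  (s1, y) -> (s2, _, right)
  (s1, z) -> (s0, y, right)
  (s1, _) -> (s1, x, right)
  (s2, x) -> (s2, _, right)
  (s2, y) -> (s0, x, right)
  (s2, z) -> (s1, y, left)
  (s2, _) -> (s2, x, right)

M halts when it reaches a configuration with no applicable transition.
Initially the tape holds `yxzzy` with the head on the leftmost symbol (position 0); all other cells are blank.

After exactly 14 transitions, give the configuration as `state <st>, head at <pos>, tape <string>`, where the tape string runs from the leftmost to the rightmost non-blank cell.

state=s0 head=0 tape=__[y]xzzy   (s0,y)→(s2,z,left)
state=s2 head=-1 tape=_[_]zxzzy   (s2,_)→(s2,x,right)
state=s2 head=0 tape=_x[z]xzzy   (s2,z)→(s1,y,left)
state=s1 head=-1 tape=_[x]yxzzy   (s1,x)→(s1,_,left)
state=s1 head=-2 tape=[_]_yxzzy   (s1,_)→(s1,x,right)
state=s1 head=-1 tape=x[_]yxzzy   (s1,_)→(s1,x,right)
state=s1 head=0 tape=xx[y]xzzy   (s1,y)→(s2,_,right)
state=s2 head=1 tape=xx_[x]zzy   (s2,x)→(s2,_,right)
state=s2 head=2 tape=xx__[z]zy   (s2,z)→(s1,y,left)
state=s1 head=1 tape=xx_[_]yzy   (s1,_)→(s1,x,right)
state=s1 head=2 tape=xx_x[y]zy   (s1,y)→(s2,_,right)
state=s2 head=3 tape=xx_x_[z]y   (s2,z)→(s1,y,left)
state=s1 head=2 tape=xx_x[_]yy   (s1,_)→(s1,x,right)
state=s1 head=3 tape=xx_xx[y]y   (s1,y)→(s2,_,right)
state=s2 head=4 tape=xx_xx_[y]
After 14 steps: state s2, head at 4, tape xx_xx_y.

state s2, head at 4, tape xx_xx_y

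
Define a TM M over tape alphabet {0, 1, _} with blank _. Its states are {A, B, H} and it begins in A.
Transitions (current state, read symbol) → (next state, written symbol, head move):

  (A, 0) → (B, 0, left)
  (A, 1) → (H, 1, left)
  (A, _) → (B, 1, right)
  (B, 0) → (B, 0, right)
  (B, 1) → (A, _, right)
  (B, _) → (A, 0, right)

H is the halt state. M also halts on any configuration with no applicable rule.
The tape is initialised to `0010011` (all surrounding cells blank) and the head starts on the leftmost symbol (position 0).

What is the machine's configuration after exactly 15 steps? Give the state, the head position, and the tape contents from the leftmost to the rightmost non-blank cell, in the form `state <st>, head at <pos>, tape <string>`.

A | _[0]010011   read 0 → write 0, move left, go to B
B | [_]0010011   read _ → write 0, move right, go to A
A | 0[0]010011   read 0 → write 0, move left, go to B
B | [0]0010011   read 0 → write 0, move right, go to B
B | 0[0]010011   read 0 → write 0, move right, go to B
B | 00[0]10011   read 0 → write 0, move right, go to B
B | 000[1]0011   read 1 → write _, move right, go to A
A | 000_[0]011   read 0 → write 0, move left, go to B
B | 000[_]0011   read _ → write 0, move right, go to A
A | 0000[0]011   read 0 → write 0, move left, go to B
B | 000[0]0011   read 0 → write 0, move right, go to B
B | 0000[0]011   read 0 → write 0, move right, go to B
B | 00000[0]11   read 0 → write 0, move right, go to B
B | 000000[1]1   read 1 → write _, move right, go to A
A | 000000_[1]   read 1 → write 1, move left, go to H
H | 000000[_]1
After 15 steps: state H, head at 5, tape 000000_1.

state H, head at 5, tape 000000_1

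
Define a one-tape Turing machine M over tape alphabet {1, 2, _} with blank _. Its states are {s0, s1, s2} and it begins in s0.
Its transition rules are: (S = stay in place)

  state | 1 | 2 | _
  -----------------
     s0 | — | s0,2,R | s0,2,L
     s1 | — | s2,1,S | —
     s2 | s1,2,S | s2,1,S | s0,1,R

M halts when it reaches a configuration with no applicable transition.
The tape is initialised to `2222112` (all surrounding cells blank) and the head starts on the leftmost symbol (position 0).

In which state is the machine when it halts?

s0

state=s0 head=0 tape=[2]222112   (s0,2)→(s0,2,R)
state=s0 head=1 tape=2[2]22112   (s0,2)→(s0,2,R)
state=s0 head=2 tape=22[2]2112   (s0,2)→(s0,2,R)
state=s0 head=3 tape=222[2]112   (s0,2)→(s0,2,R)
state=s0 head=4 tape=2222[1]12
No transition is defined for (s0, 1); M halts in state s0.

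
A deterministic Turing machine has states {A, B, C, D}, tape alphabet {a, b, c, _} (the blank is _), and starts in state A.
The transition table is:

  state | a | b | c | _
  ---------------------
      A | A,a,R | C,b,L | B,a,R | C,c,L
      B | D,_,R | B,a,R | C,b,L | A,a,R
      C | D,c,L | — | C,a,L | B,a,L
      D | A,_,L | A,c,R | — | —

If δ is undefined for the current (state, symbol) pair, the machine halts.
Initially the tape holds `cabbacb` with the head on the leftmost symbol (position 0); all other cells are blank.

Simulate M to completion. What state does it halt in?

state=A head=0 tape=___[c]abbacb   (A,c)→(B,a,R)
state=B head=1 tape=___a[a]bbacb   (B,a)→(D,_,R)
state=D head=2 tape=___a_[b]bacb   (D,b)→(A,c,R)
state=A head=3 tape=___a_c[b]acb   (A,b)→(C,b,L)
state=C head=2 tape=___a_[c]bacb   (C,c)→(C,a,L)
state=C head=1 tape=___a[_]abacb   (C,_)→(B,a,L)
state=B head=0 tape=___[a]aabacb   (B,a)→(D,_,R)
state=D head=1 tape=____[a]abacb   (D,a)→(A,_,L)
state=A head=0 tape=___[_]_abacb   (A,_)→(C,c,L)
state=C head=-1 tape=__[_]c_abacb   (C,_)→(B,a,L)
state=B head=-2 tape=_[_]ac_abacb   (B,_)→(A,a,R)
state=A head=-1 tape=_a[a]c_abacb   (A,a)→(A,a,R)
state=A head=0 tape=_aa[c]_abacb   (A,c)→(B,a,R)
state=B head=1 tape=_aaa[_]abacb   (B,_)→(A,a,R)
state=A head=2 tape=_aaaa[a]bacb   (A,a)→(A,a,R)
state=A head=3 tape=_aaaaa[b]acb   (A,b)→(C,b,L)
state=C head=2 tape=_aaaa[a]bacb   (C,a)→(D,c,L)
state=D head=1 tape=_aaa[a]cbacb   (D,a)→(A,_,L)
state=A head=0 tape=_aa[a]_cbacb   (A,a)→(A,a,R)
state=A head=1 tape=_aaa[_]cbacb   (A,_)→(C,c,L)
state=C head=0 tape=_aa[a]ccbacb   (C,a)→(D,c,L)
state=D head=-1 tape=_a[a]cccbacb   (D,a)→(A,_,L)
state=A head=-2 tape=_[a]_cccbacb   (A,a)→(A,a,R)
state=A head=-1 tape=_a[_]cccbacb   (A,_)→(C,c,L)
state=C head=-2 tape=_[a]ccccbacb   (C,a)→(D,c,L)
state=D head=-3 tape=[_]cccccbacb
No transition is defined for (D, _); M halts in state D.

D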